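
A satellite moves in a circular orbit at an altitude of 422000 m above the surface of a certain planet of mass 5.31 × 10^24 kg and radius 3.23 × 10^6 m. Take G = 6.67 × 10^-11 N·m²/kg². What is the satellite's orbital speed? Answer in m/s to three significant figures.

9850 m/s

Orbital radius r = R + h = 3.23 × 10^6 + 422000 = 3.652 × 10^6 m.
Gravity supplies the centripetal force: G M m / r² = m v² / r, so v = √(GM/r).
v = √(6.67 × 10^-11 × 5.31 × 10^24 / 3.652 × 10^6) = √(9.698 × 10^7) = 9848 m/s.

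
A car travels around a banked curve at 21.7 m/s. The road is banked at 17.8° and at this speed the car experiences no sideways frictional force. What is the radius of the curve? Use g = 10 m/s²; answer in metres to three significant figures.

Frictionless banking: tanθ = v²/(rg), so r = v²/(g tanθ).
r = (21.7)²/(10.0 × tan 17.8°) = 470.9/(10.0 × 0.3211) = 470.9/3.211 = 146.7 m.

147 m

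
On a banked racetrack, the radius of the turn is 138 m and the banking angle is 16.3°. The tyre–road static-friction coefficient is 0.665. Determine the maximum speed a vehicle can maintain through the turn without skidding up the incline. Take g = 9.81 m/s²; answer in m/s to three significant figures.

40.1 m/s

At the maximum speed, friction acts down the slope at its limiting value f = μN. Radially (horizontal, toward centre): N sinθ + μN cosθ = mv²/r. Vertically: N cosθ − μN sinθ = mg.
Dividing: v² = r g (sinθ + μcosθ)/(cosθ − μsinθ).
sinθ + μcosθ = 0.2807 + 0.665×0.9598 = 0.9189; cosθ − μsinθ = 0.9598 − 0.665×0.2807 = 0.7732.
v² = 138 × 9.81 × 0.9189/0.7732 = 1609 m²/s², so v = 40.11 m/s.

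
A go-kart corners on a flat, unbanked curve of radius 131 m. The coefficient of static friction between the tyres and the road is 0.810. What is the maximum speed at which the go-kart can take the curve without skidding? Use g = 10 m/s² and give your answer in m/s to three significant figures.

The only inward force on a level bend is static friction, so at the limit f_s = μ_s N = μ_s m g = m v²/r.
Mass cancels: v_max = √(μ_s g r) = √(0.810 × 10.0 × 131) = √1061 = 32.57 m/s.

32.6 m/s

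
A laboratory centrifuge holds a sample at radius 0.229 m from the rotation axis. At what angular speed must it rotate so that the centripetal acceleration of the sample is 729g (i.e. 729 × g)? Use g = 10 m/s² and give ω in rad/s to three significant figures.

178 rad/s

Centripetal acceleration a_c = ω²r. Setting ω²r = 729g:
ω = √(729g / r) = √(729 × 10.0 / 0.229) = √31830 = 178.4 rad/s.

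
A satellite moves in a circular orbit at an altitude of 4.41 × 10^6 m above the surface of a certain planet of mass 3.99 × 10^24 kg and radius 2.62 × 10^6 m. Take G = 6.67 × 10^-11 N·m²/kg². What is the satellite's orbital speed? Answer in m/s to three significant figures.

6150 m/s

Orbital radius r = R + h = 2.62 × 10^6 + 4.41 × 10^6 = 7.030 × 10^6 m.
Gravity supplies the centripetal force: G M m / r² = m v² / r, so v = √(GM/r).
v = √(6.67 × 10^-11 × 3.99 × 10^24 / 7.030 × 10^6) = √(3.786 × 10^7) = 6153 m/s.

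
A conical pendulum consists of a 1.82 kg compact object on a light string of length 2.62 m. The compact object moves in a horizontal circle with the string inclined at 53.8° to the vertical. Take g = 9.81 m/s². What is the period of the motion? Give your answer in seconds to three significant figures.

r = L sinθ = 2.114 m. From T sinθ = mω²r and T cosθ = mg: tanθ = ω²r/g, so ω² = g tanθ / r = g/(L cosθ).
ω = √(g/(L cosθ)) = √(9.81/(2.62 × 0.5906)) = √6.340 = 2.518 rad/s.
Period = 2π/ω = 2.495 s.

2.50 s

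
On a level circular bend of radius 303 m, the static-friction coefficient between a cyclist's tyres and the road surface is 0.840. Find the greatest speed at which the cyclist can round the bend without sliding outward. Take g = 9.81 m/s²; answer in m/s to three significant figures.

Friction provides the centripetal force on a flat curve. At maximum speed it is at its limiting value: μ_s m g = m v²/r.
Mass cancels: v_max = √(μ_s g r) = √(0.840 × 9.81 × 303) = √2497 = 49.97 m/s.

50.0 m/s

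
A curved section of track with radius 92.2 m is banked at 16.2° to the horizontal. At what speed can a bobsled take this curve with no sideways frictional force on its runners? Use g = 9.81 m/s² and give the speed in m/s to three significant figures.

16.2 m/s

On a frictionless banked curve, N sinθ = mv²/r and N cosθ = mg, so tanθ = v²/(rg).
v = √(r g tanθ) = √(92.2 × 9.81 × tan 16.2°) = √(92.2 × 9.81 × 0.2905) = √262.8 = 16.21 m/s.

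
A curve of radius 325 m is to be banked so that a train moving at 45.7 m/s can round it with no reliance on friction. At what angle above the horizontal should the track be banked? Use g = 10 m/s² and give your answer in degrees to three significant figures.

For a frictionless banked turn: horizontally N sinθ = mv²/r and vertically N cosθ = mg.
Dividing: tanθ = v²/(r g) = (45.7)²/(325 × 10.0) = 2088/3250 = 0.6426.
θ = arctan(0.6426) = 32.73°.

32.7°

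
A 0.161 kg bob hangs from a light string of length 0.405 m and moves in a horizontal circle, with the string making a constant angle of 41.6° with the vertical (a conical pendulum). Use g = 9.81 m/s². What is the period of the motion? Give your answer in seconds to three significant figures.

1.10 s

r = L sinθ = 0.2689 m. From T sinθ = mω²r and T cosθ = mg: tanθ = ω²r/g, so ω² = g tanθ / r = g/(L cosθ).
ω = √(g/(L cosθ)) = √(9.81/(0.405 × 0.7478)) = √32.39 = 5.691 rad/s.
Period = 2π/ω = 1.104 s.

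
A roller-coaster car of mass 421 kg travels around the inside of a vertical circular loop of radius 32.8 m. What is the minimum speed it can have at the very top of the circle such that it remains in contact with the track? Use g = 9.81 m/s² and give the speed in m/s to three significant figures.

At the highest point the centre is directly below, so both the weight and N act inward: N + mg = mv²/r.
At minimum speed N → 0, so mg = mv_min²/r ⇒ v_min = √(g r) = √(9.81 × 32.8) = 17.94 m/s.

17.9 m/s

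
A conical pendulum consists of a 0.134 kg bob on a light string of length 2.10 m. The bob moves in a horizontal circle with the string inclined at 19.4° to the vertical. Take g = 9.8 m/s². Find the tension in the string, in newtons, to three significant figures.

Vertically the bob has no acceleration, so T cosθ = mg.
T = mg/cosθ = 0.134 × 9.8 / cos 19.4° = 1.313/0.9432 = 1.392 N.

1.39 N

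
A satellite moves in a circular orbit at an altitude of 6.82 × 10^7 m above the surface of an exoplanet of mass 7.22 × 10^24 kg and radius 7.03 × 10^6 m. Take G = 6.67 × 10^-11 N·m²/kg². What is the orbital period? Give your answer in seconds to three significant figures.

187000 s

r = R + h = 7.03 × 10^6 + 6.82 × 10^7 = 7.523 × 10^7 m. Gravity provides the centripetal force: G M m / r² = m v² / r ⇒ v = √(GM/r) = 2530 m/s.
T = 2πr/v = 2π × 7.523 × 10^7 / 2530 = 186800 s.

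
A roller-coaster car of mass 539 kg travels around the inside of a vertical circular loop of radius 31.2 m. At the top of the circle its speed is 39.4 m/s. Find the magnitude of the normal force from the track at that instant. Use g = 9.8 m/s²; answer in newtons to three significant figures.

At the top, both N and the weight mg point inward (toward the centre), so N + mg = mv²/r.
N = m(v²/r − g) = 539 × ((39.4)²/31.2 − 9.8) = 539 × (49.76 − 9.8) = 539 × 39.96 = 21540 N.

21500 N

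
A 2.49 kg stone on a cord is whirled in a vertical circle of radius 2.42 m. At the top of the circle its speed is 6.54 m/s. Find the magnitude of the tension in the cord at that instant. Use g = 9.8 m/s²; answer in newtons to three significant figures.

19.6 N

At the top, both T and the weight mg point inward (toward the centre), so T + mg = mv²/r.
T = m(v²/r − g) = 2.49 × ((6.54)²/2.42 − 9.8) = 2.49 × (17.67 − 9.8) = 2.49 × 7.874 = 19.61 N.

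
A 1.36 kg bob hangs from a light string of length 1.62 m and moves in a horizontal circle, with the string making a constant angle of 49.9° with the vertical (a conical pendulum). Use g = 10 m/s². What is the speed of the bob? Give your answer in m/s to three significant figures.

The radius of the circle is r = L sinθ = 1.62 × sin 49.9° = 1.239 m.
Horizontally T sinθ = mv²/r and vertically T cosθ = mg, so tanθ = v²/(rg).
v = √(r g tanθ) = √(1.239 × 10.0 × 1.188) = √14.72 = 3.836 m/s.

3.84 m/s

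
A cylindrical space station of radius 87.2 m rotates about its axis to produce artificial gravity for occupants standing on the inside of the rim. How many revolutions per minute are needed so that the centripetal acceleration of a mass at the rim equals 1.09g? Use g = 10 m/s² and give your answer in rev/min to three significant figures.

Require ω²r = 1.09g, so ω = √(1.09 × 10.0/87.2) = 0.3536 rad/s.
In rev/min: ω × 60/(2π) = 0.3536 × 60/(2π) = 3.376 rev/min.

3.38 rev/min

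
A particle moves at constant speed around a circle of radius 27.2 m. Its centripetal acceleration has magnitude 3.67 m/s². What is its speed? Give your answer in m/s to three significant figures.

a_c = v²/r ⇒ v = √(a_c · r) = √(3.67 × 27.2) = √99.82 = 9.991 m/s.

9.99 m/s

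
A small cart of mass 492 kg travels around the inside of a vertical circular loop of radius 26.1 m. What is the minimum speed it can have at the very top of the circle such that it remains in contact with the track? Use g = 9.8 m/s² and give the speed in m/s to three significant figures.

16.0 m/s

At the top, both weight mg and N point toward the centre: N + mg = mv²/r.
At minimum speed N → 0, so mg = mv_min²/r ⇒ v_min = √(g r) = √(9.8 × 26.1) = 15.99 m/s.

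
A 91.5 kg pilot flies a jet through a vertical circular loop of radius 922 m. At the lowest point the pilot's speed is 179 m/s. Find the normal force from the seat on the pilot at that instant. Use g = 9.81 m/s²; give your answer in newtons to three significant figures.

4080 N

At the lowest point, N points up (toward the centre) and the weight mg points down (away from the centre), so the net inward force is N − mg = mv²/r.
N = m(v²/r + g) = 91.5 × ((179)²/922 + 9.81) = 91.5 × (34.75 + 9.81) = 91.5 × 44.56 = 4077 N.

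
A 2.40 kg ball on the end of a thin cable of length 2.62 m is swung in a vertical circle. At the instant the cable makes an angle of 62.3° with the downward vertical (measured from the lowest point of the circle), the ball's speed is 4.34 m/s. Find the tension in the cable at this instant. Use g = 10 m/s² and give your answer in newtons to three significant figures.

28.4 N

Take the radial direction toward the centre of the circle as positive. The component of the weight along the string toward the centre is −mg cos φ (φ measured from the bottom), so Newton's second law along the string gives T − mg cos φ = m v²/r.
cos 62.3° = 0.4648, so T = m(v²/r + g cos φ) = 2.40 × ((4.34)²/2.62 + 10.0 × 0.4648) = 2.40 × (7.189 + (4.648)) = 2.40 × 11.84 = 28.41 N.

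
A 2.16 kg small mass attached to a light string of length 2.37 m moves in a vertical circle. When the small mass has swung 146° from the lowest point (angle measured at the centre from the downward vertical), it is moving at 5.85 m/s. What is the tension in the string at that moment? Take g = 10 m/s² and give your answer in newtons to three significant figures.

13.3 N

Take the radial direction toward the centre of the circle as positive. The component of the weight along the string toward the centre is −mg cos φ (φ measured from the bottom), so Newton's second law along the string gives T − mg cos φ = m v²/r.
cos 146° = -0.8290, so T = m(v²/r + g cos φ) = 2.16 × ((5.85)²/2.37 + 10.0 × -0.8290) = 2.16 × (14.44 + (-8.290)) = 2.16 × 6.149 = 13.28 N.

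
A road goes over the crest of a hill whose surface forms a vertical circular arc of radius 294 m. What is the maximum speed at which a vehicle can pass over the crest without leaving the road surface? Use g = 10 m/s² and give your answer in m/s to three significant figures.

54.2 m/s

At the crest the centre of the circle is below the vehicle, so the net downward (centripetal) force is mg − N = mv²/r.
The vehicle leaves the road when N → 0, giving v_max = √(g r) = √(10.0 × 294) = 54.22 m/s.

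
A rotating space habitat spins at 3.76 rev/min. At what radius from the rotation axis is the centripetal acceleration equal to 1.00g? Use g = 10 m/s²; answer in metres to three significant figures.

ω = 3.76 rev/min × 2π/60 = 0.3937 rad/s.
a_c = ω²r = 1.00g ⇒ r = 1.00 × 10.0 / (0.3937)² = 10.00/0.1550 = 64.50 m.

64.5 m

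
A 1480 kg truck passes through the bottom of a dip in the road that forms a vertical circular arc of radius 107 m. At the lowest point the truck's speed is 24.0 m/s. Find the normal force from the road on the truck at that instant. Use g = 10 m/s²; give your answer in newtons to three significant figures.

At the lowest point, N points up (toward the centre) and the weight mg points down (away from the centre), so the net inward force is N − mg = mv²/r.
N = m(v²/r + g) = 1480 × ((24.0)²/107 + 10.0) = 1480 × (5.383 + 10.0) = 1480 × 15.38 = 22770 N.

22800 N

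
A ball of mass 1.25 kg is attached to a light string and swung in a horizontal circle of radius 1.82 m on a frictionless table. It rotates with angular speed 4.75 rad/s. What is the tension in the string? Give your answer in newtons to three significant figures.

v = ωr = 4.75 × 1.82 = 8.645 m/s.
The tension is the only horizontal force, so it supplies the full centripetal force: T = m v²/r = 1.25 × (8.645)²/1.82 = 1.25 × 74.74/1.82 = 51.33 N.

51.3 N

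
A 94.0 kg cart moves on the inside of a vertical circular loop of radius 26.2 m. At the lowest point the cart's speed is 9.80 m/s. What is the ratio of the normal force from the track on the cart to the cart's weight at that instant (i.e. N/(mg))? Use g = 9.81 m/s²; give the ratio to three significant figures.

At the bottom, N − mg = mv²/r, so N = m(v²/r + g) and N/(mg) = v²/(rg) + 1 = (9.80)²/(26.2 × 9.81) + 1 = 0.3737 + 1 = 1.374.

1.37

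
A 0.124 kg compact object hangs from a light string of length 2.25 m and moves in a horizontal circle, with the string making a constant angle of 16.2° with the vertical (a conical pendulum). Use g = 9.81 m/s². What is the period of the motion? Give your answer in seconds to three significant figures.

2.95 s

r = L sinθ = 0.6277 m. From T sinθ = mω²r and T cosθ = mg: tanθ = ω²r/g, so ω² = g tanθ / r = g/(L cosθ).
ω = √(g/(L cosθ)) = √(9.81/(2.25 × 0.9603)) = √4.540 = 2.131 rad/s.
Period = 2π/ω = 2.949 s.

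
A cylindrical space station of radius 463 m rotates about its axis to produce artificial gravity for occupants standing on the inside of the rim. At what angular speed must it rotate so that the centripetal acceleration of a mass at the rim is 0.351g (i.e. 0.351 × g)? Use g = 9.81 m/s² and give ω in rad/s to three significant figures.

0.0862 rad/s

Centripetal acceleration a_c = ω²r. Setting ω²r = 0.351g:
ω = √(0.351g / r) = √(0.351 × 9.81 / 463) = √0.007437 = 0.08624 rad/s.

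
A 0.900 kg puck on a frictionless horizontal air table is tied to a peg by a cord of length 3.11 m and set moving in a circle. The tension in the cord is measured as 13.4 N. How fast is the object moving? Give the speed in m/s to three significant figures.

6.80 m/s

T = m v²/r ⇒ v = √(T r / m) = √(13.4 × 3.11 / 0.900) = √46.30 = 6.805 m/s.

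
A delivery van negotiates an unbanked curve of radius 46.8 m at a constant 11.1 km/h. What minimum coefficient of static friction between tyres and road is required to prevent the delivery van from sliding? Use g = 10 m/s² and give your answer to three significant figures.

v = 11.1/3.6 = 3.083 m/s.
Friction provides the centripetal force: μ_s m g = m v²/r, so μ_s = v²/(g r) = (3.083)²/(10.0 × 46.8) = 9.507/468.0 = 0.02031.

0.0203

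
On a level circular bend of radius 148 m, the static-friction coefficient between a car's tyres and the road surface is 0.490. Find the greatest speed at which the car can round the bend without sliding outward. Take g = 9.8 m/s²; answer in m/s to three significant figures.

Friction provides the centripetal force on a flat curve. At maximum speed it is at its limiting value: μ_s m g = m v²/r.
Mass cancels: v_max = √(μ_s g r) = √(0.490 × 9.8 × 148) = √710.7 = 26.66 m/s.

26.7 m/s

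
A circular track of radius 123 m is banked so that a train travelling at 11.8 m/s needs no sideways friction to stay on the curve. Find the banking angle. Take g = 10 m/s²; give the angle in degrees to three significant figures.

6.46°

For a frictionless banked turn: horizontally N sinθ = mv²/r and vertically N cosθ = mg.
Dividing: tanθ = v²/(r g) = (11.8)²/(123 × 10.0) = 139.2/1230 = 0.1132.
θ = arctan(0.1132) = 6.459°.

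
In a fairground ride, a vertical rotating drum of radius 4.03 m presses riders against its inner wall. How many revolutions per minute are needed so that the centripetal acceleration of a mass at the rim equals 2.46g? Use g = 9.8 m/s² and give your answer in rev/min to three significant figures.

Require ω²r = 2.46g, so ω = √(2.46 × 9.8/4.03) = 2.446 rad/s.
In rev/min: ω × 60/(2π) = 2.446 × 60/(2π) = 23.36 rev/min.

23.4 rev/min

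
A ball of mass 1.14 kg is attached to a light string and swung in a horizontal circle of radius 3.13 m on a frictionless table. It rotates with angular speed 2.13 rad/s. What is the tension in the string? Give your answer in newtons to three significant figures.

v = ωr = 2.13 × 3.13 = 6.667 m/s.
The tension is the only horizontal force, so it supplies the full centripetal force: T = m v²/r = 1.14 × (6.667)²/3.13 = 1.14 × 44.45/3.13 = 16.19 N.

16.2 N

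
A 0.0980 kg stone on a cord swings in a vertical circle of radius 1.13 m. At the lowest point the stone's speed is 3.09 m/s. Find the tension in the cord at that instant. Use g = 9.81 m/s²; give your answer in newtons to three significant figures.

1.79 N

At the lowest point, T points up (toward the centre) and the weight mg points down (away from the centre), so the net inward force is T − mg = mv²/r.
T = m(v²/r + g) = 0.0980 × ((3.09)²/1.13 + 9.81) = 0.0980 × (8.450 + 9.81) = 0.0980 × 18.26 = 1.789 N.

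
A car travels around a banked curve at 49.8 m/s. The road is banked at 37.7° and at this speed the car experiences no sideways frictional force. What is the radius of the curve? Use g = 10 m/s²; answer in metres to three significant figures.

Frictionless banking: tanθ = v²/(rg), so r = v²/(g tanθ).
r = (49.8)²/(10.0 × tan 37.7°) = 2480/(10.0 × 0.7729) = 2480/7.729 = 320.9 m.

321 m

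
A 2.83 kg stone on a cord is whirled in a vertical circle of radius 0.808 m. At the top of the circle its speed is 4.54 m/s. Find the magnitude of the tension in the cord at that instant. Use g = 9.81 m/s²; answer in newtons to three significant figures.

44.4 N

At the top, both T and the weight mg point inward (toward the centre), so T + mg = mv²/r.
T = m(v²/r − g) = 2.83 × ((4.54)²/0.808 − 9.81) = 2.83 × (25.51 − 9.81) = 2.83 × 15.70 = 44.43 N.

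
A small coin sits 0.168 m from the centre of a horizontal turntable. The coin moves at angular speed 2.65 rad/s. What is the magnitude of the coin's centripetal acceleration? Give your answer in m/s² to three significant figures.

1.18 m/s²

v = ωr = 2.65 × 0.168 = 0.4452 m/s.
a_c = v²/r = (0.4452)²/0.168 = 0.1982/0.168 = 1.180 m/s².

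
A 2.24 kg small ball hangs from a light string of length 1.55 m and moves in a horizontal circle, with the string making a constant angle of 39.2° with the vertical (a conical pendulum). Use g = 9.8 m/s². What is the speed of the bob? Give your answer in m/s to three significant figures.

2.80 m/s

The radius of the circle is r = L sinθ = 1.55 × sin 39.2° = 0.9796 m.
Horizontally T sinθ = mv²/r and vertically T cosθ = mg, so tanθ = v²/(rg).
v = √(r g tanθ) = √(0.9796 × 9.8 × 0.8156) = √7.830 = 2.798 m/s.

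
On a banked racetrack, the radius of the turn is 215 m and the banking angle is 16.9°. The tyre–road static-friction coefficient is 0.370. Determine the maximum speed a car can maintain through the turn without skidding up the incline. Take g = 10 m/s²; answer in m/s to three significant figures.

At the maximum speed, friction acts down the slope at its limiting value f = μN. Radially (horizontal, toward centre): N sinθ + μN cosθ = mv²/r. Vertically: N cosθ − μN sinθ = mg.
Dividing: v² = r g (sinθ + μcosθ)/(cosθ − μsinθ).
sinθ + μcosθ = 0.2907 + 0.370×0.9568 = 0.6447; cosθ − μsinθ = 0.9568 − 0.370×0.2907 = 0.8493.
v² = 215 × 10.0 × 0.6447/0.8493 = 1632 m²/s², so v = 40.40 m/s.

40.4 m/s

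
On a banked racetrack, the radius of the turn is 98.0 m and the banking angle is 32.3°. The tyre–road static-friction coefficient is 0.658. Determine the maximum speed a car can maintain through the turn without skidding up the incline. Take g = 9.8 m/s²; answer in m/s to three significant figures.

At the maximum speed, friction acts down the slope at its limiting value f = μN. Radially (horizontal, toward centre): N sinθ + μN cosθ = mv²/r. Vertically: N cosθ − μN sinθ = mg.
Dividing: v² = r g (sinθ + μcosθ)/(cosθ − μsinθ).
sinθ + μcosθ = 0.5344 + 0.658×0.8453 = 1.091; cosθ − μsinθ = 0.8453 − 0.658×0.5344 = 0.4937.
v² = 98.0 × 9.8 × 1.091/0.4937 = 2122 m²/s², so v = 46.06 m/s.

46.1 m/s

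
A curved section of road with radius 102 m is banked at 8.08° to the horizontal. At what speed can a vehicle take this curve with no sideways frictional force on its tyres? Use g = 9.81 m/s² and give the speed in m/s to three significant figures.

On a frictionless banked curve, N sinθ = mv²/r and N cosθ = mg, so tanθ = v²/(rg).
v = √(r g tanθ) = √(102 × 9.81 × tan 8.08°) = √(102 × 9.81 × 0.1420) = √142.1 = 11.92 m/s.

11.9 m/s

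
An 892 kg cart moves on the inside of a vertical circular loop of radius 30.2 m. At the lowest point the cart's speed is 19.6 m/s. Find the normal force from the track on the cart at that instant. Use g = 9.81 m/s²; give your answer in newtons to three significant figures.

At the lowest point, N points up (toward the centre) and the weight mg points down (away from the centre), so the net inward force is N − mg = mv²/r.
N = m(v²/r + g) = 892 × ((19.6)²/30.2 + 9.81) = 892 × (12.72 + 9.81) = 892 × 22.53 = 20100 N.

20100 N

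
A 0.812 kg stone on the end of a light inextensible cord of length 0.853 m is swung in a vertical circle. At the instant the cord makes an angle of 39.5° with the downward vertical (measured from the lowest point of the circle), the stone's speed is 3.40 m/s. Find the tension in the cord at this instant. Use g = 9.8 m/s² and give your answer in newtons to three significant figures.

17.1 N

Take the radial direction toward the centre of the circle as positive. The component of the weight along the string toward the centre is −mg cos φ (φ measured from the bottom), so Newton's second law along the string gives T − mg cos φ = m v²/r.
cos 39.5° = 0.7716, so T = m(v²/r + g cos φ) = 0.812 × ((3.40)²/0.853 + 9.8 × 0.7716) = 0.812 × (13.55 + (7.562)) = 0.812 × 21.11 = 17.14 N.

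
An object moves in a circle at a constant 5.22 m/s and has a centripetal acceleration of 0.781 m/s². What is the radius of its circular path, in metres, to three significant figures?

34.9 m

a_c = v²/r ⇒ r = v²/a_c = (5.22)²/0.781 = 27.25/0.781 = 34.89 m.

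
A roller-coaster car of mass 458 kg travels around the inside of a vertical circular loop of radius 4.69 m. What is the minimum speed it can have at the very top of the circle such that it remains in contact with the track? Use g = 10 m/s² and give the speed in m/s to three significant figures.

6.85 m/s

At the highest point the centre is directly below, so both the weight and N act inward: N + mg = mv²/r.
At minimum speed N → 0, so mg = mv_min²/r ⇒ v_min = √(g r) = √(10.0 × 4.69) = 6.848 m/s.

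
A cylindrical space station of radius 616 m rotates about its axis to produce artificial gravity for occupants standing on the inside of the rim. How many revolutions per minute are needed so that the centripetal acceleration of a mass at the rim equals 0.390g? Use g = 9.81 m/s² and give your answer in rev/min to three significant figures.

Require ω²r = 0.390g, so ω = √(0.390 × 9.81/616) = 0.07881 rad/s.
In rev/min: ω × 60/(2π) = 0.07881 × 60/(2π) = 0.7526 rev/min.

0.753 rev/min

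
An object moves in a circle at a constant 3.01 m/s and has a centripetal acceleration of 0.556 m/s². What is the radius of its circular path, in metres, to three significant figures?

a_c = v²/r ⇒ r = v²/a_c = (3.01)²/0.556 = 9.060/0.556 = 16.30 m.

16.3 m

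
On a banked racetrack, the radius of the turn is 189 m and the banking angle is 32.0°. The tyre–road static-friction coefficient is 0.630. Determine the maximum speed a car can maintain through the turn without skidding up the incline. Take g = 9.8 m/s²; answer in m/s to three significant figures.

At the maximum speed, friction acts down the slope at its limiting value f = μN. Radially (horizontal, toward centre): N sinθ + μN cosθ = mv²/r. Vertically: N cosθ − μN sinθ = mg.
Dividing: v² = r g (sinθ + μcosθ)/(cosθ − μsinθ).
sinθ + μcosθ = 0.5299 + 0.630×0.8480 = 1.064; cosθ − μsinθ = 0.8480 − 0.630×0.5299 = 0.5142.
v² = 189 × 9.8 × 1.064/0.5142 = 3833 m²/s², so v = 61.91 m/s.

61.9 m/s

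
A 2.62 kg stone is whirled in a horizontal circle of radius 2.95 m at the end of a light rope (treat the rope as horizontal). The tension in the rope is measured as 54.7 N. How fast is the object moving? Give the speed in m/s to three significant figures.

7.85 m/s

T = m v²/r ⇒ v = √(T r / m) = √(54.7 × 2.95 / 2.62) = √61.59 = 7.848 m/s.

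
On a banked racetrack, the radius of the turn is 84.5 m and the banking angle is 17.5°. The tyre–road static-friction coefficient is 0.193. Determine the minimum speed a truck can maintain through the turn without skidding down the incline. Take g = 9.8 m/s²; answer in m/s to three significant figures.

At the minimum speed, friction acts up the slope at its limiting value f = μN. Radially (horizontal, toward centre): N sinθ − μN cosθ = mv²/r. Vertically: N cosθ + μN sinθ = mg.
Dividing: v² = r g (sinθ − μcosθ)/(cosθ + μsinθ).
sinθ − μcosθ = 0.3007 − 0.193×0.9537 = 0.1166; cosθ + μsinθ = 0.9537 + 0.193×0.3007 = 1.012.
v² = 84.5 × 9.8 × 0.1166/1.012 = 95.47 m²/s², so v = 9.771 m/s.

9.77 m/s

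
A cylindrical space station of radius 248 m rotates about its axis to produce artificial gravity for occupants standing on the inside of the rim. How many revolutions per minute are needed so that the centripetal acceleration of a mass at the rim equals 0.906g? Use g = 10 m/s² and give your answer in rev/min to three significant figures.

1.83 rev/min

Require ω²r = 0.906g, so ω = √(0.906 × 10.0/248) = 0.1911 rad/s.
In rev/min: ω × 60/(2π) = 0.1911 × 60/(2π) = 1.825 rev/min.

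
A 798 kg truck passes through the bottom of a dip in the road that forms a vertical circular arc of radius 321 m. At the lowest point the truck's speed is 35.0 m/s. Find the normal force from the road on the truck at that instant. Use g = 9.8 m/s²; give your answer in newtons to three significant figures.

10900 N

At the lowest point, N points up (toward the centre) and the weight mg points down (away from the centre), so the net inward force is N − mg = mv²/r.
N = m(v²/r + g) = 798 × ((35.0)²/321 + 9.8) = 798 × (3.816 + 9.8) = 798 × 13.62 = 10870 N.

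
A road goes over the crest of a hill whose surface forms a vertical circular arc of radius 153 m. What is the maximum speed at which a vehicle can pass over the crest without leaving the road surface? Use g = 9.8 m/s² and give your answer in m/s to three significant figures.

38.7 m/s

At the crest the centre of the circle is below the vehicle, so the net downward (centripetal) force is mg − N = mv²/r.
The vehicle leaves the road when N → 0, giving v_max = √(g r) = √(9.8 × 153) = 38.72 m/s.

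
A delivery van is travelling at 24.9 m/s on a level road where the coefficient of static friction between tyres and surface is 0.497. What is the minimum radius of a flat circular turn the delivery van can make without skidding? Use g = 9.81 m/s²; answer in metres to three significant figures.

127 m

At the limit, μ_s m g = m v²/r, so r_min = v²/(μ_s g) = (24.9)²/(0.497 × 9.81) = 620.0/4.876 = 127.2 m.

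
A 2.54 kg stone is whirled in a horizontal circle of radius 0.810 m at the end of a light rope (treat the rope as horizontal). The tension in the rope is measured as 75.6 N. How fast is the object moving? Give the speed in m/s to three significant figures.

T = m v²/r ⇒ v = √(T r / m) = √(75.6 × 0.810 / 2.54) = √24.11 = 4.910 m/s.

4.91 m/s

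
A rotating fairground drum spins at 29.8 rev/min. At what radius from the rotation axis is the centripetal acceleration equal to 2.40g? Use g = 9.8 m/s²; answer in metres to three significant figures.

ω = 29.8 rev/min × 2π/60 = 3.121 rad/s.
a_c = ω²r = 2.40g ⇒ r = 2.40 × 9.8 / (3.121)² = 23.52/9.738 = 2.415 m.

2.42 m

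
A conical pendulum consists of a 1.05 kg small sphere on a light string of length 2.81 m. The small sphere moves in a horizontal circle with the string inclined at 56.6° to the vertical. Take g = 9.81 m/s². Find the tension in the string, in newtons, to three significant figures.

18.7 N

Vertically the bob has no acceleration, so T cosθ = mg.
T = mg/cosθ = 1.05 × 9.81 / cos 56.6° = 10.30/0.5505 = 18.71 N.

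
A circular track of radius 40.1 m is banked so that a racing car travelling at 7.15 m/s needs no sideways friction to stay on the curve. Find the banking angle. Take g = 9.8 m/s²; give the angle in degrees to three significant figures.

For a frictionless banked turn: horizontally N sinθ = mv²/r and vertically N cosθ = mg.
Dividing: tanθ = v²/(r g) = (7.15)²/(40.1 × 9.8) = 51.12/393.0 = 0.1301.
θ = arctan(0.1301) = 7.412°.

7.41°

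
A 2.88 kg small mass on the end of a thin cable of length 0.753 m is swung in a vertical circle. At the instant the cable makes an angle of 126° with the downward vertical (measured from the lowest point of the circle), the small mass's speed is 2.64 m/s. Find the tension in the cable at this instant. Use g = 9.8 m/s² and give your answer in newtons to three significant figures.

10.1 N

Take the radial direction toward the centre of the circle as positive. The component of the weight along the string toward the centre is −mg cos φ (φ measured from the bottom), so Newton's second law along the string gives T − mg cos φ = m v²/r.
cos 126° = -0.5878, so T = m(v²/r + g cos φ) = 2.88 × ((2.64)²/0.753 + 9.8 × -0.5878) = 2.88 × (9.256 + (-5.760)) = 2.88 × 3.495 = 10.07 N.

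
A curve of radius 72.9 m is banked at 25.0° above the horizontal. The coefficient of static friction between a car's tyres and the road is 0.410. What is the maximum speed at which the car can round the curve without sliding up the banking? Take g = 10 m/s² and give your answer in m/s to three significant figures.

At the maximum speed, friction acts down the slope at its limiting value f = μN. Radially (horizontal, toward centre): N sinθ + μN cosθ = mv²/r. Vertically: N cosθ − μN sinθ = mg.
Dividing: v² = r g (sinθ + μcosθ)/(cosθ − μsinθ).
sinθ + μcosθ = 0.4226 + 0.410×0.9063 = 0.7942; cosθ − μsinθ = 0.9063 − 0.410×0.4226 = 0.7330.
v² = 72.9 × 10.0 × 0.7942/0.7330 = 789.8 m²/s², so v = 28.10 m/s.

28.1 m/s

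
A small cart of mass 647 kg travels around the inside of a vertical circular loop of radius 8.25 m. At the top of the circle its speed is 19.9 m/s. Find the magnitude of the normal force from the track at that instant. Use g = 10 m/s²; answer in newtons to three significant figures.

At the top, both N and the weight mg point inward (toward the centre), so N + mg = mv²/r.
N = m(v²/r − g) = 647 × ((19.9)²/8.25 − 10.0) = 647 × (48.00 − 10.0) = 647 × 38.00 = 24590 N.

24600 N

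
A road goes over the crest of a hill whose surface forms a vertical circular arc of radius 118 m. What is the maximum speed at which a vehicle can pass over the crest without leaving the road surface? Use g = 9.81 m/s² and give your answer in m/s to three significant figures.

34.0 m/s

At the crest the centre of the circle is below the vehicle, so the net downward (centripetal) force is mg − N = mv²/r.
The vehicle leaves the road when N → 0, giving v_max = √(g r) = √(9.81 × 118) = 34.02 m/s.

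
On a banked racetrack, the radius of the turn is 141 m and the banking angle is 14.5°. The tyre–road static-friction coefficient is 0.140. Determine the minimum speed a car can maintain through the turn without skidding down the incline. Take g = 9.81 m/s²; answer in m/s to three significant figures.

12.6 m/s

At the minimum speed, friction acts up the slope at its limiting value f = μN. Radially (horizontal, toward centre): N sinθ − μN cosθ = mv²/r. Vertically: N cosθ + μN sinθ = mg.
Dividing: v² = r g (sinθ − μcosθ)/(cosθ + μsinθ).
sinθ − μcosθ = 0.2504 − 0.140×0.9681 = 0.1148; cosθ + μsinθ = 0.9681 + 0.140×0.2504 = 1.003.
v² = 141 × 9.81 × 0.1148/1.003 = 158.3 m²/s², so v = 12.58 m/s.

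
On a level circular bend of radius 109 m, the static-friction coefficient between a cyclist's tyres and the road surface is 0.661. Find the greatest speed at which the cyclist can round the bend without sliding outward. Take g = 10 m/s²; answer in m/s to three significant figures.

26.8 m/s

Friction provides the centripetal force on a flat curve. At maximum speed it is at its limiting value: μ_s m g = m v²/r.
Mass cancels: v_max = √(μ_s g r) = √(0.661 × 10.0 × 109) = √720.5 = 26.84 m/s.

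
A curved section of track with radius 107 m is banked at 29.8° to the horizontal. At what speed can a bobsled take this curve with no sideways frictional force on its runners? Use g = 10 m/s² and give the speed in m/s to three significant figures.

On a frictionless banked curve, N sinθ = mv²/r and N cosθ = mg, so tanθ = v²/(rg).
v = √(r g tanθ) = √(107 × 10.0 × tan 29.8°) = √(107 × 10.0 × 0.5727) = √612.8 = 24.75 m/s.

24.8 m/s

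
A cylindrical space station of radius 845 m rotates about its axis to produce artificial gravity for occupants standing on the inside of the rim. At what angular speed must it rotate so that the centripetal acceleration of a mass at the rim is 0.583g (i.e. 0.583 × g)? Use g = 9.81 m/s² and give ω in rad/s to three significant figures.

0.0823 rad/s

Centripetal acceleration a_c = ω²r. Setting ω²r = 0.583g:
ω = √(0.583g / r) = √(0.583 × 9.81 / 845) = √0.006768 = 0.08227 rad/s.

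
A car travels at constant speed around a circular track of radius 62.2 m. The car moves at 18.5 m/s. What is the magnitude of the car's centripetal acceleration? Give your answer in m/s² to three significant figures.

a_c = v²/r = (18.50)²/62.2 = 342.2/62.2 = 5.502 m/s².

5.50 m/s²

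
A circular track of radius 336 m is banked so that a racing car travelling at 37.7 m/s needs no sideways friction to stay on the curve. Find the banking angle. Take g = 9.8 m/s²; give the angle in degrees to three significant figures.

With no friction, the horizontal component of the normal force provides the centripetal force: N sinθ = mv²/r, while N cosθ = mg vertically.
Dividing: tanθ = v²/(r g) = (37.7)²/(336 × 9.8) = 1421/3293 = 0.4316.
θ = arctan(0.4316) = 23.35°.

23.3°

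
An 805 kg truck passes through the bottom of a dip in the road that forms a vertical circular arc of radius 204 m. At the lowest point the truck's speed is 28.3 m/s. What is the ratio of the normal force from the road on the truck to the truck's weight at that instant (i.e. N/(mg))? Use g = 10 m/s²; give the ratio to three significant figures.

At the bottom, N − mg = mv²/r, so N = m(v²/r + g) and N/(mg) = v²/(rg) + 1 = (28.3)²/(204 × 10.0) + 1 = 0.3926 + 1 = 1.393.

1.39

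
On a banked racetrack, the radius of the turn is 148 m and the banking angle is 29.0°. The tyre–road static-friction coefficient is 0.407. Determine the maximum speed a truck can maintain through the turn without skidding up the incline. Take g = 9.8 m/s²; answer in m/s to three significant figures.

At the maximum speed, friction acts down the slope at its limiting value f = μN. Radially (horizontal, toward centre): N sinθ + μN cosθ = mv²/r. Vertically: N cosθ − μN sinθ = mg.
Dividing: v² = r g (sinθ + μcosθ)/(cosθ − μsinθ).
sinθ + μcosθ = 0.4848 + 0.407×0.8746 = 0.8408; cosθ − μsinθ = 0.8746 − 0.407×0.4848 = 0.6773.
v² = 148 × 9.8 × 0.8408/0.6773 = 1800 m²/s², so v = 42.43 m/s.

42.4 m/s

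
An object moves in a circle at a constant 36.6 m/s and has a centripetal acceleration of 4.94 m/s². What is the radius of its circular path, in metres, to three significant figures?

a_c = v²/r ⇒ r = v²/a_c = (36.6)²/4.94 = 1340/4.94 = 271.2 m.

271 m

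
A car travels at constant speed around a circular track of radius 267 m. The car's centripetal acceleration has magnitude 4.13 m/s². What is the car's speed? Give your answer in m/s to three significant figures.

33.2 m/s

a_c = v²/r ⇒ v = √(a_c · r) = √(4.13 × 267) = √1103 = 33.21 m/s.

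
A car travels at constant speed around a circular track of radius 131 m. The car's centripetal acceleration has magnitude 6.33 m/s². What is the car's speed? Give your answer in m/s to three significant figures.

28.8 m/s

a_c = v²/r ⇒ v = √(a_c · r) = √(6.33 × 131) = √829.2 = 28.80 m/s.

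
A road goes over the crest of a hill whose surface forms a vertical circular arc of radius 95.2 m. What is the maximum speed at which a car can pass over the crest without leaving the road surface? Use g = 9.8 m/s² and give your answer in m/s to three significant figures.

At the crest the centre of the circle is below the car, so the net downward (centripetal) force is mg − N = mv²/r.
The car leaves the road when N → 0, giving v_max = √(g r) = √(9.8 × 95.2) = 30.54 m/s.

30.5 m/s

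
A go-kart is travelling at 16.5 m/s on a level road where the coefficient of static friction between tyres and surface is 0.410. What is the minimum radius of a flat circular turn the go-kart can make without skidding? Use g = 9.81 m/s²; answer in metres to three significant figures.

67.7 m

At the limit, μ_s m g = m v²/r, so r_min = v²/(μ_s g) = (16.5)²/(0.410 × 9.81) = 272.2/4.022 = 67.69 m.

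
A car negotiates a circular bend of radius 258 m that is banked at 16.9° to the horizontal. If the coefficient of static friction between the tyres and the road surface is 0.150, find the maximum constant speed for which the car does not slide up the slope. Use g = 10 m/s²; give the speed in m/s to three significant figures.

35.0 m/s

At the maximum speed, friction acts down the slope at its limiting value f = μN. Radially (horizontal, toward centre): N sinθ + μN cosθ = mv²/r. Vertically: N cosθ − μN sinθ = mg.
Dividing: v² = r g (sinθ + μcosθ)/(cosθ − μsinθ).
sinθ + μcosθ = 0.2907 + 0.150×0.9568 = 0.4342; cosθ − μsinθ = 0.9568 − 0.150×0.2907 = 0.9132.
v² = 258 × 10.0 × 0.4342/0.9132 = 1227 m²/s², so v = 35.03 m/s.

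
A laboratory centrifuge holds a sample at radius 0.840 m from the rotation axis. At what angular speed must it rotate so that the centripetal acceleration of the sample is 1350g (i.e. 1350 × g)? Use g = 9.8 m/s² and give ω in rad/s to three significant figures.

125 rad/s

Centripetal acceleration a_c = ω²r. Setting ω²r = 1350g:
ω = √(1350g / r) = √(1350 × 9.8 / 0.840) = √15750 = 125.5 rad/s.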